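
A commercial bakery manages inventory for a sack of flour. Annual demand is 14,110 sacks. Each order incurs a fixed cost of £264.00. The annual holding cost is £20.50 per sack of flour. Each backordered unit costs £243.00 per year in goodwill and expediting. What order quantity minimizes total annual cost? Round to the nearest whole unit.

Q* ≈ 628 sacks

With planned backorders, Q* = √(2DS/H) · √((H+B)/B).
√(2DS/H) = √(2 × 14,110 × 264 / 20.5) = 602.842.
√((H+B)/B) = √((20.5+243)/243) = 1.0413.
Q* ≈ 627.756.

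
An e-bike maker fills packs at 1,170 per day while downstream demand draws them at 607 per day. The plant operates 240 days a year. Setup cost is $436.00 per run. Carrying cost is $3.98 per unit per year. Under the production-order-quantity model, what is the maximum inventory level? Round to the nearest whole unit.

Annual demand D = 607 × 240 = 145,680.
Production build-up factor (1 − d/p) = 1 − 607/1,170 = 0.4812.
Q* = √(2DS / (H(1 − d/p))) = √(2 × 145,680 × 436 / (3.98 × 0.4812)).
= √(127,032,960 / 1.9152) ≈ 8144.331.
Maximum inventory = Q*(1 − d/p) = 8144.331 × 0.4812 ≈ 3919.024.

I_max ≈ 3,919 packs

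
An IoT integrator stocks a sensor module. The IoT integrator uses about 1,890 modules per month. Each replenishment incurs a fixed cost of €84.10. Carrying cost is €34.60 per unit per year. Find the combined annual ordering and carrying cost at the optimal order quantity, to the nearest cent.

Annual demand D = 1,890 × 12 = 22,680.
The optimal lot size = √(2DS/H) = √(2 × 22,680 × 84.1 / 34.6) ≈ 332.04.
At Q*, ordering cost (D/Q*)S equals holding cost (Q*/2)H, each = √(DSH/2).
Minimum total = √(2DSH) = √(2 × 22,680 × 84.1 × 34.6) ≈ 11488.744.

TC* ≈ €11,488.74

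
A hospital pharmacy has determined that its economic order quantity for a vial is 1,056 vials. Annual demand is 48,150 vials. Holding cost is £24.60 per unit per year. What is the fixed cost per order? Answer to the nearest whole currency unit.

The basic EOQ model gives Q* = √(2DS/H); rearrange for the unknown.
From Q* = √(2DS/H): S = Q*²H / (2D) = 1,056² × 24.6 / (2 × 48,150) = 284.8634.

S ≈ £285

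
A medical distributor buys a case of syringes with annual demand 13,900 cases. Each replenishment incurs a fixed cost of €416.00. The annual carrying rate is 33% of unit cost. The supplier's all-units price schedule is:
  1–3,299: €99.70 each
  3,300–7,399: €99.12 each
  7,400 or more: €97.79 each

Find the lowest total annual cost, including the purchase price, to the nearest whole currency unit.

TC* ≈ €1,405,336

Holding cost per unit per year at price C is H = 0.33·C.
Candidates are each tier's EOQ (if it falls in that tier) and each price-break quantity.
EOQ at €99.70 = 592.9 (feasible in tier 1): TC = 13,900×€99.70 + (13,900/592.9)×416 + (592.9/2)×0.33×€99.70 = €1,405,336.24.
EOQ at €99.12 = 594.6 < 3300, so use break Q=3300: TC = 13,900×€99.12 + (13,900/3300.0)×416 + (3300.0/2)×0.33×€99.12 = €1,433,491.08.
EOQ at €97.79 = 598.6 < 7400, so use break Q=7400: TC = 13,900×€97.79 + (13,900/7400.0)×416 + (7400.0/2)×0.33×€97.79 = €1,479,464.00.
Lowest total cost among the candidates is at Q = 592.9.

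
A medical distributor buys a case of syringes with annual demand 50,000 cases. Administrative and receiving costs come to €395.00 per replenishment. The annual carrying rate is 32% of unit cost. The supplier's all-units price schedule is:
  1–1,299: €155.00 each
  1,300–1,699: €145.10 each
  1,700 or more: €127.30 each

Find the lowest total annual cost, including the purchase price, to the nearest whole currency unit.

TC* ≈ €6,411,243

Holding cost per unit per year at price C is H = 0.32·C.
Evaluate total cost at each tier's feasible EOQ or, if the EOQ is below the tier, at the tier's minimum quantity.
EOQ at €155.00 = 892.4 (feasible in tier 1): TC = 50,000×€155.00 + (50,000/892.4)×395 + (892.4/2)×0.32×€155.00 = €7,794,262.85.
EOQ at €145.10 = 922.3 < 1300, so use break Q=1300: TC = 50,000×€145.10 + (50,000/1300.0)×395 + (1300.0/2)×0.32×€145.10 = €7,300,373.11.
EOQ at €127.30 = 984.7 < 1700, so use break Q=1700: TC = 50,000×€127.30 + (50,000/1700.0)×395 + (1700.0/2)×0.32×€127.30 = €6,411,243.25.
Lowest total cost among the candidates is at Q = 1700.0.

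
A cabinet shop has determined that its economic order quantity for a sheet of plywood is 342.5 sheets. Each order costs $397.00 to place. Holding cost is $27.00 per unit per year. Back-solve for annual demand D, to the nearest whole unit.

D ≈ 3,989 sheets per year

Squaring Q* = √(2DS/H) gives Q*² = 2DS/H.
From Q* = √(2DS/H): D = Q*²H / (2S) = 342.5² × 27 / (2 × 397) = 3989.003.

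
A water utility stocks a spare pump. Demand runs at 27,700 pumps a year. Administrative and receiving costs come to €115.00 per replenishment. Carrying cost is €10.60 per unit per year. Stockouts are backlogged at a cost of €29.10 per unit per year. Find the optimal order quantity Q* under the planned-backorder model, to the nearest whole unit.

With planned backorders, Q* = √(2DS/H) · √((H+B)/B).
√(2DS/H) = √(2 × 27,700 × 115 / 10.6) = 775.266.
√((H+B)/B) = √((10.6+29.1)/29.1) = 1.1680.
Q* ≈ 905.523.

Q* ≈ 906 pumps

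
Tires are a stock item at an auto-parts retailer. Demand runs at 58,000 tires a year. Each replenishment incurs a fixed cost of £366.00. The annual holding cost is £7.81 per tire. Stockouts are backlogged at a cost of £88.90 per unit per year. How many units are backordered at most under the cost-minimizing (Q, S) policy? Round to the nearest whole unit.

With planned backorders, Q* = √(2DS/H) · √((H+B)/B).
√(2DS/H) = √(2 × 58,000 × 366 / 7.81) = 2331.546.
√((H+B)/B) = √((7.81+88.9)/88.9) = 1.0430.
Q* ≈ 2431.805.
S* = Q* · H/(H+B) = 2431.805 × 7.81/96.71 ≈ 196.385.

S* ≈ 196 tires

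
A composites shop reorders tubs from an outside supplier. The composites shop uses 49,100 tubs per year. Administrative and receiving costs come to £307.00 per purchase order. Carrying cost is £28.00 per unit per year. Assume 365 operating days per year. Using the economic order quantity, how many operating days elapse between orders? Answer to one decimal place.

EOQ = √(2DS/H) = √(2 × 49,100 × 307 / 28) ≈ 1037.64.
Cycle time = Q*/D × 365 = 1037.64 / 49,100 × 365 ≈ 7.714 days.

T ≈ 7.7 days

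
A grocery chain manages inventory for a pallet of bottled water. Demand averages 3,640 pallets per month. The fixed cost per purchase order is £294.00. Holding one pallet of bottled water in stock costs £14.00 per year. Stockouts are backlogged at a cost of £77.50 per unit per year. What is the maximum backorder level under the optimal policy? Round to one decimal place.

Annual demand D = 3,640 × 12 = 43,680.
With planned backorders, Q* = √(2DS/H) · √((H+B)/B).
√(2DS/H) = √(2 × 43,680 × 294 / 14) = 1354.459.
√((H+B)/B) = √((14+77.5)/77.5) = 1.0866.
Q* ≈ 1471.722.
S* = Q* · H/(H+B) = 1471.722 × 14/91.5 ≈ 225.181.

S* ≈ 225.2 pallets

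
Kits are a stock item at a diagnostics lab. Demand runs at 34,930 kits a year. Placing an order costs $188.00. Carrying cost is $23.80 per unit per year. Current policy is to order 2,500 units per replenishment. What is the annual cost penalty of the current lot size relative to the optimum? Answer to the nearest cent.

EOQ = √(2DS/H) = √(2 × 34,930 × 188 / 23.8) ≈ 742.86.
Cost at Q* = (D/Q*)S + (Q*/2)H = √(2DSH) ≈ $17,679.98.
Cost at Q = 2,500: (34,930/2,500)×188 + (2,500/2)×23.8 = $2,626.74 + $29,750.00 = $32,376.74.
Excess = $32,376.74 − $17,679.98 = $14,696.76.

Extra cost ≈ $14,696.76 per year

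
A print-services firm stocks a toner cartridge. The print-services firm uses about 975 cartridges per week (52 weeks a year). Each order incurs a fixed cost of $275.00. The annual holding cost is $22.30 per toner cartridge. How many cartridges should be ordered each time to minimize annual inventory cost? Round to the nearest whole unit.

Q* ≈ 1,118 cartridges

Annual demand D = 975 × 52 = 50,700.
EOQ = √(2DS / H) = √(2 × 50,700 × 275 / 22.3).
= √(27,885,000 / 22.3) = √1,250,448.4305 ≈ 1118.235.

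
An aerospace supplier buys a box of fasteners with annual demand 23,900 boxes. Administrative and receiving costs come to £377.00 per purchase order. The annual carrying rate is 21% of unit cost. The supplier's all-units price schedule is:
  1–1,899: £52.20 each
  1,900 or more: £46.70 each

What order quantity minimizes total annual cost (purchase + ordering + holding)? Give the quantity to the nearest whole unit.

Q* ≈ 1,900 boxes

Holding cost per unit per year at price C is H = 0.21·C.
For each price level, check whether its EOQ is feasible; otherwise the best quantity at that price is the breakpoint.
EOQ at £52.20 = 1282.2 (feasible in tier 1): TC = 23,900×£52.20 + (23,900/1282.2)×377 + (1282.2/2)×0.21×£52.20 = £1,261,634.96.
EOQ at £46.70 = 1355.6 < 1900, so use break Q=1900: TC = 23,900×£46.70 + (23,900/1900.0)×377 + (1900.0/2)×0.21×£46.70 = £1,130,188.91.
Lowest total cost is £1,130,188.91 at Q = 1900.0.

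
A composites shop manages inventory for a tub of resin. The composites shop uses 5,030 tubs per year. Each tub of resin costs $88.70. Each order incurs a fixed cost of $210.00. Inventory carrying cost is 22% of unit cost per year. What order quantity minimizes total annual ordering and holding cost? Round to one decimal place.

Holding cost H = 0.22 × $88.70 = $19.5140 per unit per year.
EOQ = √(2DS / H) = √(2 × 5,030 × 210 / 19.514).
= √(2,112,600 / 19.514) = √108,260.7359 ≈ 329.030.

Q* ≈ 329.0 tubs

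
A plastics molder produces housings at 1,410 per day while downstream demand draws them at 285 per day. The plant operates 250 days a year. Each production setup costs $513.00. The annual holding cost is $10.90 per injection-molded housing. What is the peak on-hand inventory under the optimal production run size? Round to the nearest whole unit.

I_max ≈ 2,313 housings

Annual demand D = 285 × 250 = 71,250.
Production build-up factor (1 − d/p) = 1 − 285/1,410 = 0.7979.
Q* = √(2DS / (H(1 − d/p))) = √(2 × 71,250 × 513 / (10.9 × 0.7979)).
= √(73,102,500 / 8.6968) ≈ 2899.253.
Maximum inventory = Q*(1 − d/p) = 2899.253 × 0.7979 ≈ 2313.234.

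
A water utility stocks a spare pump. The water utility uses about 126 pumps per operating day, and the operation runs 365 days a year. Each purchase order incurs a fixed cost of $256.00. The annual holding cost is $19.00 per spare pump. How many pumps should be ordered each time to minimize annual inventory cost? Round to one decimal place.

Annual demand D = 126 × 365 = 45,990.
EOQ = √(2DS / H) = √(2 × 45,990 × 256 / 19).
= √(23,546,880 / 19) = √1,239,309.4737 ≈ 1113.243.

Q* ≈ 1,113.2 pumps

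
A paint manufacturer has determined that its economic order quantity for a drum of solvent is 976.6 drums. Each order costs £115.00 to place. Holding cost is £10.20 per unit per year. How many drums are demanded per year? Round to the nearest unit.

D ≈ 42,297 drums per year

Invert the EOQ relation Q*² = 2DS/H.
From Q* = √(2DS/H): D = Q*²H / (2S) = 976.6² × 10.2 / (2 × 115) = 42296.631.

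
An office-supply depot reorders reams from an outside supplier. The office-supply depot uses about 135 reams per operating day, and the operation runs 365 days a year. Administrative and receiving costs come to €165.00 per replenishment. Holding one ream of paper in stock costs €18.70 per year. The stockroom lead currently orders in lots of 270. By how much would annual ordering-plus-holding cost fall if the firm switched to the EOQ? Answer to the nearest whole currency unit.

Extra cost ≈ €15,199 per year

Annual demand D = 135 × 365 = 49,275.
EOQ = √(2DS/H) = √(2 × 49,275 × 165 / 18.7) ≈ 932.50.
Cost at Q* = (D/Q*)S + (Q*/2)H = √(2DSH) ≈ €17,437.78.
Cost at Q = 270: (49,275/270)×165 + (270/2)×18.7 = €30,112.50 + €2,524.50 = €32,637.00.
Excess = €32,637.00 − €17,437.78 = €15,199.22.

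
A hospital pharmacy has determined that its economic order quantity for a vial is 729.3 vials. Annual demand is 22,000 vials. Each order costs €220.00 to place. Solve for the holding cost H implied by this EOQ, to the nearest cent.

Squaring Q* = √(2DS/H) gives Q*² = 2DS/H.
From Q* = √(2DS/H): H = 2DS / Q*² = 2 × 22,000 × 220 / 729.3² = 18.1996.

H ≈ €18.20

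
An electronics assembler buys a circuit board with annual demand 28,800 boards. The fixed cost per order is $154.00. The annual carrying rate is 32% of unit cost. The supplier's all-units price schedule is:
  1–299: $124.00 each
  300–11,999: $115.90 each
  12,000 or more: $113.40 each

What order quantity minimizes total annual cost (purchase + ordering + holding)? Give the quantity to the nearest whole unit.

Q* ≈ 489 boards

Holding cost per unit per year at price C is H = 0.32·C.
Evaluate total cost at each tier's feasible EOQ or, if the EOQ is below the tier, at the tier's minimum quantity.
Tier 1 ($124.00): EOQ = 472.8 exceeds tier's upper bound 299, so this tier is dominated.
EOQ at $115.90 = 489.1 (feasible in tier 2): TC = 28,800×$115.90 + (28,800/489.1)×154 + (489.1/2)×0.32×$115.90 = $3,356,057.95.
EOQ at $113.40 = 494.4 < 12000, so use break Q=12000: TC = 28,800×$113.40 + (28,800/12000.0)×154 + (12000.0/2)×0.32×$113.40 = $3,484,017.60.
Lowest total cost is $3,356,057.95 at Q = 489.1.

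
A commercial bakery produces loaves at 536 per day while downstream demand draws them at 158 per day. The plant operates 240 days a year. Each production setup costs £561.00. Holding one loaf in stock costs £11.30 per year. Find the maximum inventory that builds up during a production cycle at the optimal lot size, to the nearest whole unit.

I_max ≈ 1,630 loaves

Annual demand D = 158 × 240 = 37,920.
Production build-up factor (1 − d/p) = 1 − 158/536 = 0.7052.
Q* = √(2DS / (H(1 − d/p))) = √(2 × 37,920 × 561 / (11.3 × 0.7052)).
= √(42,546,240 / 7.969) ≈ 2310.616.
Maximum inventory = Q*(1 − d/p) = 2310.616 × 0.7052 ≈ 1629.502.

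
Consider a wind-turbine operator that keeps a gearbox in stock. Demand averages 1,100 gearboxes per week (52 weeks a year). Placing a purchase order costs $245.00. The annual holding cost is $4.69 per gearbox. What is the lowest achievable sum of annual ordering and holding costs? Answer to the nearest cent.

Annual demand D = 1,100 × 52 = 57,200.
Q* = √(2DS/H) = √(2 × 57,200 × 245 / 4.69) ≈ 2444.61.
At the optimum the two cost components are equal, so total cost = 2·(Q*/2)H = Q*·H.
Minimum total = √(2DSH) = √(2 × 57,200 × 245 × 4.69) ≈ 11465.222.

TC* ≈ $11,465.22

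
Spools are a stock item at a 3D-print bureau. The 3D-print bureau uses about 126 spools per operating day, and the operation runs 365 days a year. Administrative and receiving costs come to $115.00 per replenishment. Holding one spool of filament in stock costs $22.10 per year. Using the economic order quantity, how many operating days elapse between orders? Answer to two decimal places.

Annual demand D = 126 × 365 = 45,990.
EOQ = √(2DS/H) = √(2 × 45,990 × 115 / 22.1) ≈ 691.83.
Cycle time = Q*/D × 365 = 691.83 / 45,990 × 365 ≈ 5.491 days.

T ≈ 5.49 days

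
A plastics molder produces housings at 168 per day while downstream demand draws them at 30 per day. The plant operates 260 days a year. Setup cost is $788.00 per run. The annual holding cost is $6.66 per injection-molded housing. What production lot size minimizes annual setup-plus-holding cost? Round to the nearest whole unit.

Annual demand D = 30 × 260 = 7,800.
Production build-up factor (1 − d/p) = 1 − 30/168 = 0.8214.
Q* = √(2DS / (H(1 − d/p))) = √(2 × 7,800 × 788 / (6.66 × 0.8214)).
= √(12,292,800 / 5.4707) ≈ 1499.006.

Q* ≈ 1,499 housings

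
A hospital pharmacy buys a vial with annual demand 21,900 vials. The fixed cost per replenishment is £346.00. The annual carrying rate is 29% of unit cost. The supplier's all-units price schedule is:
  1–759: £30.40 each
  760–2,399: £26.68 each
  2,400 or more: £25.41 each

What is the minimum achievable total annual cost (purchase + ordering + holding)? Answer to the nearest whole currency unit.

Holding cost per unit per year at price C is H = 0.29·C.
For each price level, check whether its EOQ is feasible; otherwise the best quantity at that price is the breakpoint.
Tier 1 (£30.40): EOQ = 1311.1 exceeds tier's upper bound 759, so this tier is dominated.
EOQ at £26.68 = 1399.5 (feasible in tier 2): TC = 21,900×£26.68 + (21,900/1399.5)×346 + (1399.5/2)×0.29×£26.68 = £595,120.47.
EOQ at £25.41 = 1434.1 < 2400, so use break Q=2400: TC = 21,900×£25.41 + (21,900/2400.0)×346 + (2400.0/2)×0.29×£25.41 = £568,478.93.
Lowest total cost among the candidates is at Q = 2400.0.

TC* ≈ £568,479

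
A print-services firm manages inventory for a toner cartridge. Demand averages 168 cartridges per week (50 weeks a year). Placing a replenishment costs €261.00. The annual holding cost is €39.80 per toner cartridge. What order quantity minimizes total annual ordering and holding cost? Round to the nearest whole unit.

Q* ≈ 332 cartridges

Annual demand D = 168 × 50 = 8,400.
EOQ = √(2DS / H) = √(2 × 8,400 × 261 / 39.8).
= √(4,384,800 / 39.8) = √110,170.8543 ≈ 331.920.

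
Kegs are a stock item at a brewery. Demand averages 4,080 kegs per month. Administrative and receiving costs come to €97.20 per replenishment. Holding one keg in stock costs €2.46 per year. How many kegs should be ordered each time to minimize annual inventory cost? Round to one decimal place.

Q* ≈ 1,967.0 kegs

Annual demand D = 4,080 × 12 = 48,960.
EOQ = √(2DS / H) = √(2 × 48,960 × 97.2 / 2.46).
= √(9,517,824 / 2.46) = √3,869,034.1463 ≈ 1966.986.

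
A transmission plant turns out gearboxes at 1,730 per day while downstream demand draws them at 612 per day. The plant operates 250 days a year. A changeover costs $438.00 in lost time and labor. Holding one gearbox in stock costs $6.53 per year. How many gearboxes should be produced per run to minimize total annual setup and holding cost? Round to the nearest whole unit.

Q* ≈ 5,636 gearboxes

Annual demand D = 612 × 250 = 153,000.
Production build-up factor (1 − d/p) = 1 − 612/1,730 = 0.6462.
Q* = √(2DS / (H(1 − d/p))) = √(2 × 153,000 × 438 / (6.53 × 0.6462)).
= √(134,028,000 / 4.22) ≈ 5635.641.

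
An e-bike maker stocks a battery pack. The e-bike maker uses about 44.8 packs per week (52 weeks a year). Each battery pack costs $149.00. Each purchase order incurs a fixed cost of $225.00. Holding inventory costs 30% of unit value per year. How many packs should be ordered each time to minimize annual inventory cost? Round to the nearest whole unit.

Q* ≈ 153 packs

Annual demand D = 44.8 × 52 = 2,329.6.
Holding cost H = 0.30 × $149.00 = $44.7000 per unit per year.
EOQ = √(2DS / H) = √(2 × 2,329.6 × 225 / 44.7).
= √(1,048,320 / 44.7) = √23,452.349 ≈ 153.142.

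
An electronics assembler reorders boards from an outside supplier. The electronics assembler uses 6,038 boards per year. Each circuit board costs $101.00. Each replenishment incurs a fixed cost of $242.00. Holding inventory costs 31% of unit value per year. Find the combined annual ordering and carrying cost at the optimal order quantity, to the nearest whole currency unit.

TC* ≈ $9,566

Holding cost H = 0.31 × $101.00 = $31.3100 per unit per year.
EOQ = √(2DS/H) = √(2 × 6,038 × 242 / 31.31) ≈ 305.51.
At the optimum the two cost components are equal, so total cost = 2·(Q*/2)H = Q*·H.
Minimum total = √(2DSH) = √(2 × 6,038 × 242 × 31.31) ≈ 9565.568.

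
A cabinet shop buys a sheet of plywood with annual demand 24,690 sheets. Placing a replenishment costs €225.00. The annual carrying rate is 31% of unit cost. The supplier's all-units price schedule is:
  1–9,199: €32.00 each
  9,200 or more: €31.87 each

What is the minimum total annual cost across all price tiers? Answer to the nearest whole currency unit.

TC* ≈ €800,578

Holding cost per unit per year at price C is H = 0.31·C.
For each price level, check whether its EOQ is feasible; otherwise the best quantity at that price is the breakpoint.
EOQ at €32.00 = 1058.3 (feasible in tier 1): TC = 24,690×€32.00 + (24,690/1058.3)×225 + (1058.3/2)×0.31×€32.00 = €800,578.39.
EOQ at €31.87 = 1060.5 < 9200, so use break Q=9200: TC = 24,690×€31.87 + (24,690/9200.0)×225 + (9200.0/2)×0.31×€31.87 = €832,920.75.
Lowest total cost among the candidates is at Q = 1058.3.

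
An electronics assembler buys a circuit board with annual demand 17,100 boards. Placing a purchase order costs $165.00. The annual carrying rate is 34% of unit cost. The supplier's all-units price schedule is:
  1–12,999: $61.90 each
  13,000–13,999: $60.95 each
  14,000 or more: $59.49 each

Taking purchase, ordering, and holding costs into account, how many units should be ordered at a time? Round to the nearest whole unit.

Holding cost per unit per year at price C is H = 0.34·C.
For each price level, check whether its EOQ is feasible; otherwise the best quantity at that price is the breakpoint.
EOQ at $61.90 = 517.8 (feasible in tier 1): TC = 17,100×$61.90 + (17,100/517.8)×165 + (517.8/2)×0.34×$61.90 = $1,069,387.82.
EOQ at $60.95 = 521.8 < 13000, so use break Q=13000: TC = 17,100×$60.95 + (17,100/13000.0)×165 + (13000.0/2)×0.34×$60.95 = $1,177,161.54.
EOQ at $59.49 = 528.2 < 14000, so use break Q=14000: TC = 17,100×$59.49 + (17,100/14000.0)×165 + (14000.0/2)×0.34×$59.49 = $1,159,066.74.
Lowest total cost is $1,069,387.82 at Q = 517.8.

Q* ≈ 518 boards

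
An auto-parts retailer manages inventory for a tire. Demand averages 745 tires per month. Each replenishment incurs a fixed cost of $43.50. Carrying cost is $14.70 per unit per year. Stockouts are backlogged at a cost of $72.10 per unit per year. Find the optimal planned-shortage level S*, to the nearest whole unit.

Annual demand D = 745 × 12 = 8,940.
With planned backorders, Q* = √(2DS/H) · √((H+B)/B).
√(2DS/H) = √(2 × 8,940 × 43.5 / 14.7) = 230.022.
√((H+B)/B) = √((14.7+72.1)/72.1) = 1.0972.
Q* ≈ 252.384.
S* = Q* · H/(H+B) = 252.384 × 14.7/86.8 ≈ 42.742.

S* ≈ 43 tires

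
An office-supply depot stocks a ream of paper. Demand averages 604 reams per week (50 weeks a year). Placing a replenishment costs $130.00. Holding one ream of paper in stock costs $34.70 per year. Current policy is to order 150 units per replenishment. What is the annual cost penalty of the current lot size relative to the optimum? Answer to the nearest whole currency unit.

Extra cost ≈ $12,269 per year

Annual demand D = 604 × 50 = 30,200.
EOQ = √(2DS/H) = √(2 × 30,200 × 130 / 34.7) ≈ 475.69.
Cost at Q* = (D/Q*)S + (Q*/2)H = √(2DSH) ≈ $16,506.50.
Cost at Q = 150: (30,200/150)×130 + (150/2)×34.7 = $26,173.33 + $2,602.50 = $28,775.83.
Excess = $28,775.83 − $16,506.50 = $12,269.34.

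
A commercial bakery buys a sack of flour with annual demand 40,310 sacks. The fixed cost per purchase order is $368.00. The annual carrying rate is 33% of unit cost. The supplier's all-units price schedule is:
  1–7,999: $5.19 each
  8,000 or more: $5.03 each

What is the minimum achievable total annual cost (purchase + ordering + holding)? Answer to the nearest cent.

TC* ≈ $211,253.16

Holding cost per unit per year at price C is H = 0.33·C.
For each price level, check whether its EOQ is feasible; otherwise the best quantity at that price is the breakpoint.
EOQ at $5.19 = 4162.0 (feasible in tier 1): TC = 40,310×$5.19 + (40,310/4162.0)×368 + (4162.0/2)×0.33×$5.19 = $216,337.20.
EOQ at $5.03 = 4227.7 < 8000, so use break Q=8000: TC = 40,310×$5.03 + (40,310/8000.0)×368 + (8000.0/2)×0.33×$5.03 = $211,253.16.
Lowest total cost among the candidates is at Q = 8000.0.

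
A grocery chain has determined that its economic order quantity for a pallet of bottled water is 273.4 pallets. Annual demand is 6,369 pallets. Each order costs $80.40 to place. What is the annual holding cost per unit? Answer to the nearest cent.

H ≈ $13.70

Invert the EOQ relation Q*² = 2DS/H.
From Q* = √(2DS/H): H = 2DS / Q*² = 2 × 6,369 × 80.4 / 273.4² = 13.7013.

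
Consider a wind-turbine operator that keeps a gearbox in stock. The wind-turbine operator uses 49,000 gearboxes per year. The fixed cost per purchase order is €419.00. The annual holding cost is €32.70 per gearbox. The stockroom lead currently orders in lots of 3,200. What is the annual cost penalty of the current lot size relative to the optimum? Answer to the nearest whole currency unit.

EOQ = √(2DS/H) = √(2 × 49,000 × 419 / 32.7) ≈ 1120.59.
Cost at Q* = (D/Q*)S + (Q*/2)H = √(2DSH) ≈ €36,643.24.
Cost at Q = 3,200: (49,000/3,200)×419 + (3,200/2)×32.7 = €6,415.94 + €52,320.00 = €58,735.94.
Excess = €58,735.94 − €36,643.24 = €22,092.69.

Extra cost ≈ €22,093 per year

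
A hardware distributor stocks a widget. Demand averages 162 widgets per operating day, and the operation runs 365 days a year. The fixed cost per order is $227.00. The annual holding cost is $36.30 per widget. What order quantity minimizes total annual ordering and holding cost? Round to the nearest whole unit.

Q* ≈ 860 widgets

Annual demand D = 162 × 365 = 59,130.
EOQ = √(2DS / H) = √(2 × 59,130 × 227 / 36.3).
= √(26,845,020 / 36.3) = √739,532.2314 ≈ 859.961.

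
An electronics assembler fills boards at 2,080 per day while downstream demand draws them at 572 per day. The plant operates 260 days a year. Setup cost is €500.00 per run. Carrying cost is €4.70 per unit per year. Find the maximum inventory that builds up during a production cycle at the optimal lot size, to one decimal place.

Annual demand D = 572 × 260 = 148,720.
Production build-up factor (1 − d/p) = 1 − 572/2,080 = 0.7250.
Q* = √(2DS / (H(1 − d/p))) = √(2 × 148,720 × 500 / (4.7 × 0.7250)).
= √(148,720,000 / 3.4075) ≈ 6606.429.
Maximum inventory = Q*(1 − d/p) = 6606.429 × 0.7250 ≈ 4789.661.

I_max ≈ 4,789.7 boards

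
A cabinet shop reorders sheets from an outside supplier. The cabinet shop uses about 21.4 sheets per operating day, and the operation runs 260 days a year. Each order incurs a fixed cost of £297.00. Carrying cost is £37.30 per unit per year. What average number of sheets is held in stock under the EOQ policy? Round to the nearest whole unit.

Average inventory ≈ 149 sheets

Annual demand D = 21.4 × 260 = 5,564.
Q* = √(2DS/H) = √(2 × 5,564 × 297 / 37.3) ≈ 297.67.
Average inventory = Q*/2 ≈ 297.67 / 2 = 148.834.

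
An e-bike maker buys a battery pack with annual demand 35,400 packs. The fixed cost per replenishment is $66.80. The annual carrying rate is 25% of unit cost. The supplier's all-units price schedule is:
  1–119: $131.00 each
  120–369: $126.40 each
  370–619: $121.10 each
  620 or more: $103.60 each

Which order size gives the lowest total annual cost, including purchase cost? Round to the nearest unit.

Holding cost per unit per year at price C is H = 0.25·C.
Evaluate total cost at each tier's feasible EOQ or, if the EOQ is below the tier, at the tier's minimum quantity.
Tier 1 ($131.00): EOQ = 380.0 exceeds tier's upper bound 119, so this tier is dominated.
Tier 2 ($126.40): EOQ = 386.9 exceeds tier's upper bound 369, so this tier is dominated.
EOQ at $121.10 = 395.2 (feasible in tier 3): TC = 35,400×$121.10 + (35,400/395.2)×66.8 + (395.2/2)×0.25×$121.10 = $4,298,905.94.
EOQ at $103.60 = 427.3 < 620, so use break Q=620: TC = 35,400×$103.60 + (35,400/620.0)×66.8 + (620.0/2)×0.25×$103.60 = $3,679,283.06.
Lowest total cost is $3,679,283.06 at Q = 620.0.

Q* ≈ 620 packs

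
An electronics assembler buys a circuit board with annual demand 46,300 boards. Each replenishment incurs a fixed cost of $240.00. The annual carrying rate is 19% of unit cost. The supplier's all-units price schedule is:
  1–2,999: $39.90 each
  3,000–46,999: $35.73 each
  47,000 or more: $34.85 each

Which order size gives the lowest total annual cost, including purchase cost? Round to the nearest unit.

Q* ≈ 3,000 boards

Holding cost per unit per year at price C is H = 0.19·C.
Evaluate total cost at each tier's feasible EOQ or, if the EOQ is below the tier, at the tier's minimum quantity.
EOQ at $39.90 = 1712.2 (feasible in tier 1): TC = 46,300×$39.90 + (46,300/1712.2)×240 + (1712.2/2)×0.19×$39.90 = $1,860,349.99.
EOQ at $35.73 = 1809.3 < 3000, so use break Q=3000: TC = 46,300×$35.73 + (46,300/3000.0)×240 + (3000.0/2)×0.19×$35.73 = $1,668,186.05.
EOQ at $34.85 = 1832.0 < 47000, so use break Q=47000: TC = 46,300×$34.85 + (46,300/47000.0)×240 + (47000.0/2)×0.19×$34.85 = $1,769,396.68.
Lowest total cost is $1,668,186.05 at Q = 3000.0.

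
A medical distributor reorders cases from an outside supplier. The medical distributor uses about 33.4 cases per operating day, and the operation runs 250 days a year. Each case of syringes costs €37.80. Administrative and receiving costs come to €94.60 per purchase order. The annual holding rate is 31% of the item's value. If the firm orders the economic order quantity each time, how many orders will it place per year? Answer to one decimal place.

Annual demand D = 33.4 × 250 = 8,350.
Holding cost H = 0.31 × €37.80 = €11.7180 per unit per year.
Q* = √(2DS/H) = √(2 × 8,350 × 94.6 / 11.718) ≈ 367.18.
Orders per year = D / Q* = 8,350 / 367.18 ≈ 22.741.

N ≈ 22.7 orders per year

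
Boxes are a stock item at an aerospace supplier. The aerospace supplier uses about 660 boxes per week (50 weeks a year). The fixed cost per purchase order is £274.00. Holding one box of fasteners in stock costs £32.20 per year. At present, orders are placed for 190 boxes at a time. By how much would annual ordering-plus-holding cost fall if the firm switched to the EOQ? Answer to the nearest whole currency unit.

Annual demand D = 660 × 50 = 33,000.
EOQ = √(2DS/H) = √(2 × 33,000 × 274 / 32.2) ≈ 749.41.
Cost at Q* = (D/Q*)S + (Q*/2)H = √(2DSH) ≈ £24,130.99.
Cost at Q = 190: (33,000/190)×274 + (190/2)×32.2 = £47,589.47 + £3,059.00 = £50,648.47.
Excess = £50,648.47 − £24,130.99 = £26,517.48.

Extra cost ≈ £26,517 per year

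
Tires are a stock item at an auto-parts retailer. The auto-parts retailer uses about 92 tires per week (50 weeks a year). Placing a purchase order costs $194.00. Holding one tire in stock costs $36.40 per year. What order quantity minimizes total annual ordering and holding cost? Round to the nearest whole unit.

Q* ≈ 221 tires

Annual demand D = 92 × 50 = 4,600.
EOQ = √(2DS / H) = √(2 × 4,600 × 194 / 36.4).
= √(1,784,800 / 36.4) = √49,032.967 ≈ 221.434.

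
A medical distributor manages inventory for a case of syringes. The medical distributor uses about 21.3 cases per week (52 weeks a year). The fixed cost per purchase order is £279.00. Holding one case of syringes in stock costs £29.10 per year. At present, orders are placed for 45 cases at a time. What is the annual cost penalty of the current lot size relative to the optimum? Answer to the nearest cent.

Extra cost ≈ £3,281.00 per year

Annual demand D = 21.3 × 52 = 1,107.6.
EOQ = √(2DS/H) = √(2 × 1,107.6 × 279 / 29.1) ≈ 145.73.
Cost at Q* = (D/Q*)S + (Q*/2)H = √(2DSH) ≈ £4,240.87.
Cost at Q = 45: (1,107.6/45)×279 + (45/2)×29.1 = £6,867.12 + £654.75 = £7,521.87.
Excess = £7,521.87 − £4,240.87 = £3,281.00.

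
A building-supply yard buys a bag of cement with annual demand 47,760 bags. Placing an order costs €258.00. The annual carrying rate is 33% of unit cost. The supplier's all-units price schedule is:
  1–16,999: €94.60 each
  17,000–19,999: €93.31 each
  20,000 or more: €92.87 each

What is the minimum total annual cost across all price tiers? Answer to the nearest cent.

TC* ≈ €4,545,833.00

Holding cost per unit per year at price C is H = 0.33·C.
For each price level, check whether its EOQ is feasible; otherwise the best quantity at that price is the breakpoint.
EOQ at €94.60 = 888.5 (feasible in tier 1): TC = 47,760×€94.60 + (47,760/888.5)×258 + (888.5/2)×0.33×€94.60 = €4,545,833.00.
EOQ at €93.31 = 894.6 < 17000, so use break Q=17000: TC = 47,760×€93.31 + (47,760/17000.0)×258 + (17000.0/2)×0.33×€93.31 = €4,718,944.98.
EOQ at €92.87 = 896.7 < 20000, so use break Q=20000: TC = 47,760×€92.87 + (47,760/20000.0)×258 + (20000.0/2)×0.33×€92.87 = €4,742,558.30.
Lowest total cost among the candidates is at Q = 888.5.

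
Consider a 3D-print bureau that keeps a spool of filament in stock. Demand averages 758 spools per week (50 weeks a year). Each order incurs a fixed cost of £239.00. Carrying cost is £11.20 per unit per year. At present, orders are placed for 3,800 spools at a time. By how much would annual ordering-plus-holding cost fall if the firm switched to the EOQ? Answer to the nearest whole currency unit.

Annual demand D = 758 × 50 = 37,900.
EOQ = √(2DS/H) = √(2 × 37,900 × 239 / 11.2) ≈ 1271.82.
Cost at Q* = (D/Q*)S + (Q*/2)H = √(2DSH) ≈ £14,244.35.
Cost at Q = 3,800: (37,900/3,800)×239 + (3,800/2)×11.2 = £2,383.71 + £21,280.00 = £23,663.71.
Excess = £23,663.71 − £14,244.35 = £9,419.36.

Extra cost ≈ £9,419 per year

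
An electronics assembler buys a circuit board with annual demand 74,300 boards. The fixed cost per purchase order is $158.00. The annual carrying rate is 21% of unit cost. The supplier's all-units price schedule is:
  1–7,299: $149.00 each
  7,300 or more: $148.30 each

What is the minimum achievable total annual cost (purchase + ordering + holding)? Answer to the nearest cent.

TC* ≈ $11,097,804.46

Holding cost per unit per year at price C is H = 0.21·C.
Evaluate total cost at each tier's feasible EOQ or, if the EOQ is below the tier, at the tier's minimum quantity.
EOQ at $149.00 = 866.2 (feasible in tier 1): TC = 74,300×$149.00 + (74,300/866.2)×158 + (866.2/2)×0.21×$149.00 = $11,097,804.46.
EOQ at $148.30 = 868.3 < 7300, so use break Q=7300: TC = 74,300×$148.30 + (74,300/7300.0)×158 + (7300.0/2)×0.21×$148.30 = $11,133,970.09.
Lowest total cost among the candidates is at Q = 866.2.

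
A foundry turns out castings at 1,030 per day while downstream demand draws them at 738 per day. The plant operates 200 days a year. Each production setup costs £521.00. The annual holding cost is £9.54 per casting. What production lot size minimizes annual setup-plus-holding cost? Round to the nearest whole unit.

Q* ≈ 7,541 castings

Annual demand D = 738 × 200 = 147,600.
Production build-up factor (1 − d/p) = 1 − 738/1,030 = 0.2835.
Q* = √(2DS / (H(1 − d/p))) = √(2 × 147,600 × 521 / (9.54 × 0.2835)).
= √(153,799,200 / 2.7045) ≈ 7541.019.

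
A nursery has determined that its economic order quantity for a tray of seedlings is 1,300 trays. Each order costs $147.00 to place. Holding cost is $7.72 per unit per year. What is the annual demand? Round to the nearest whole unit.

Squaring Q* = √(2DS/H) gives Q*² = 2DS/H.
From Q* = √(2DS/H): D = Q*²H / (2S) = 1,300² × 7.72 / (2 × 147) = 44376.871.

D ≈ 44,377 trays per year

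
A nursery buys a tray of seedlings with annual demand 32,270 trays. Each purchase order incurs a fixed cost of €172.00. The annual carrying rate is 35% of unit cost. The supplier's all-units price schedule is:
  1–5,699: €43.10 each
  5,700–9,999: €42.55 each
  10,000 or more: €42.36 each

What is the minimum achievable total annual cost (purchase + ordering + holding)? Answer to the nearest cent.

Holding cost per unit per year at price C is H = 0.35·C.
Evaluate total cost at each tier's feasible EOQ or, if the EOQ is below the tier, at the tier's minimum quantity.
EOQ at €43.10 = 857.8 (feasible in tier 1): TC = 32,270×€43.10 + (32,270/857.8)×172 + (857.8/2)×0.35×€43.10 = €1,403,777.51.
EOQ at €42.55 = 863.4 < 5700, so use break Q=5700: TC = 32,270×€42.55 + (32,270/5700.0)×172 + (5700.0/2)×0.35×€42.55 = €1,416,505.89.
EOQ at €42.36 = 865.3 < 10000, so use break Q=10000: TC = 32,270×€42.36 + (32,270/10000.0)×172 + (10000.0/2)×0.35×€42.36 = €1,441,642.24.
Lowest total cost among the candidates is at Q = 857.8.

TC* ≈ €1,403,777.51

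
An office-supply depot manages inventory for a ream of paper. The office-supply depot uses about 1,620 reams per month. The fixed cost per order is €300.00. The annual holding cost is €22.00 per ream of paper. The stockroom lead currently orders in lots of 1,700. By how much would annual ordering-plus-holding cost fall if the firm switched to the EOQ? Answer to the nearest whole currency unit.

Annual demand D = 1,620 × 12 = 19,440.
EOQ = √(2DS/H) = √(2 × 19,440 × 300 / 22) ≈ 728.14.
Cost at Q* = (D/Q*)S + (Q*/2)H = √(2DSH) ≈ €16,018.99.
Cost at Q = 1,700: (19,440/1,700)×300 + (1,700/2)×22 = €3,430.59 + €18,700.00 = €22,130.59.
Excess = €22,130.59 − €16,018.99 = €6,111.60.

Extra cost ≈ €6,112 per year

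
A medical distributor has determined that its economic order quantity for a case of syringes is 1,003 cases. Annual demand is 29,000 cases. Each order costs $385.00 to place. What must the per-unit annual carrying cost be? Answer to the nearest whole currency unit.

The basic EOQ model gives Q* = √(2DS/H); rearrange for the unknown.
From Q* = √(2DS/H): H = 2DS / Q*² = 2 × 29,000 × 385 / 1,003² = 22.1966.

H ≈ $22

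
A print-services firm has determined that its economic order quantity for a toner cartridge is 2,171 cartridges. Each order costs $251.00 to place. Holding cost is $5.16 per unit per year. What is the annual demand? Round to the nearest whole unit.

Squaring Q* = √(2DS/H) gives Q*² = 2DS/H.
From Q* = √(2DS/H): D = Q*²H / (2S) = 2,171² × 5.16 / (2 × 251) = 48446.860.

D ≈ 48,447 cartridges per year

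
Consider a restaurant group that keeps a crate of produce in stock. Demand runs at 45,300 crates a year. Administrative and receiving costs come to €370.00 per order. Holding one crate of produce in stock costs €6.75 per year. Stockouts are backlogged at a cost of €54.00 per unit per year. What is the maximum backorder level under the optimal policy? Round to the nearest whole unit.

S* ≈ 263 crates

With planned backorders, Q* = √(2DS/H) · √((H+B)/B).
√(2DS/H) = √(2 × 45,300 × 370 / 6.75) = 2228.502.
√((H+B)/B) = √((6.75+54)/54) = 1.0607.
Q* ≈ 2363.684.
S* = Q* · H/(H+B) = 2363.684 × 6.75/60.75 ≈ 262.632.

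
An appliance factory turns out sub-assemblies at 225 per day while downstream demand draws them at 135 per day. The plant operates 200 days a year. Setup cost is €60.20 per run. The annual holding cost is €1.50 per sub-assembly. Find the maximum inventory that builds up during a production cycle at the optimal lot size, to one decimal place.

I_max ≈ 931.1 sub-assemblies

Annual demand D = 135 × 200 = 27,000.
Production build-up factor (1 − d/p) = 1 − 135/225 = 0.4000.
Q* = √(2DS / (H(1 − d/p))) = √(2 × 27,000 × 60.2 / (1.5 × 0.4000)).
= √(3,250,800 / 0.6) ≈ 2327.660.
Maximum inventory = Q*(1 − d/p) = 2327.660 × 0.4000 ≈ 931.064.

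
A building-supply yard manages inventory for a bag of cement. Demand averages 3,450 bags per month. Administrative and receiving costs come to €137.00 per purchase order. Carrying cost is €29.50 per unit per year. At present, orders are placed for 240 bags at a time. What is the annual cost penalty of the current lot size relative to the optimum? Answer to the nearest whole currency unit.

Extra cost ≈ €8,879 per year

Annual demand D = 3,450 × 12 = 41,400.
EOQ = √(2DS/H) = √(2 × 41,400 × 137 / 29.5) ≈ 620.10.
Cost at Q* = (D/Q*)S + (Q*/2)H = √(2DSH) ≈ €18,293.06.
Cost at Q = 240: (41,400/240)×137 + (240/2)×29.5 = €23,632.50 + €3,540.00 = €27,172.50.
Excess = €27,172.50 − €18,293.06 = €8,879.44.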